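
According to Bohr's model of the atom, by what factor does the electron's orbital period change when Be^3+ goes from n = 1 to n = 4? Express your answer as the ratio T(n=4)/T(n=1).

T ∝ Z^-2 · n^3; with Z fixed, T ∝ n^3.
T(n=4)/T(n=1) = (4/1)^3 = 64

64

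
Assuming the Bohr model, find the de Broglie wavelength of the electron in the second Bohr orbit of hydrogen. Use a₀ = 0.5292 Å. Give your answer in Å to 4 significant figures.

The Bohr quantisation condition is nλ = 2πr_n.
r_n = n²a₀/Z = 2.117 Å
λ = 2πr_n/n = 2π·2.117/2 = 6.650 Å

6.650 Å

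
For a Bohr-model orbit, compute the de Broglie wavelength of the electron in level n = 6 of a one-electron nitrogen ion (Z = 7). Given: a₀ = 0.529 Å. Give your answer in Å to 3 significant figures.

2.85 Å

The Bohr quantisation condition is nλ = 2πr_n.
r_n = n²a₀/Z = 2.72 Å
λ = 2πr_n/n = 2π·2.72/6 = 2.85 Å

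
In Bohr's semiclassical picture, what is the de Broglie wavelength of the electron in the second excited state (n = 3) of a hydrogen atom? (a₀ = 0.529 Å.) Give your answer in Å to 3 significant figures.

The Bohr quantisation condition is nλ = 2πr_n.
r_n = n²a₀/Z = 4.76 Å
λ = 2πr_n/n = 2π·4.76/3 = 9.97 Å

9.97 Å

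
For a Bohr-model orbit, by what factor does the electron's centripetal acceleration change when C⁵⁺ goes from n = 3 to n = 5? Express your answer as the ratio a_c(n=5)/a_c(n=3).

a_c ∝ Z^3 · n^-4; with Z fixed, a_c ∝ n^-4.
a_c(n=5)/a_c(n=3) = (5/3)^-4 = 81/625

81/625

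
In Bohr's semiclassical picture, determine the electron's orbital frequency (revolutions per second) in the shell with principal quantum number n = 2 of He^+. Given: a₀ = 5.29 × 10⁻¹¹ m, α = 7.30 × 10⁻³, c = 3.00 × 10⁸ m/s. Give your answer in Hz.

r = n²a₀/Z = 1.06 × 10⁻¹⁰ m, v = Zαc/n = 2.19 × 10⁶ m/s
f = v/(2πr) = 3.29 × 10¹⁵ Hz

3.29 × 10¹⁵ Hz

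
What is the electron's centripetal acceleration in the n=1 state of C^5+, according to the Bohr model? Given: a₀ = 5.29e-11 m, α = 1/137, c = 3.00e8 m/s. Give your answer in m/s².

1.96e25 m/s²

r = n²a₀/Z = 8.82e-12 m, v = Zαc/n = 1.31e7 m/s
a = v²/r = (1.31e7)² / 8.82e-12 = 1.96e25 m/s²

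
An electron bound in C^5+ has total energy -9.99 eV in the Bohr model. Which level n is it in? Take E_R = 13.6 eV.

E_n = −E_R Z²/n² ⇒ n² = E_R Z²/(−E_n) = 13.6 × 6² / 9.99 ≈ 49.01
n = 7

7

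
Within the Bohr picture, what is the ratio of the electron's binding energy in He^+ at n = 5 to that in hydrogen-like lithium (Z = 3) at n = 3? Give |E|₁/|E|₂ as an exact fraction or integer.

|E| ∝ Z^2 · n^-2
|E|₁/|E|₂ = (2/3)^2 · (5/3)^-2 = 4/25

4/25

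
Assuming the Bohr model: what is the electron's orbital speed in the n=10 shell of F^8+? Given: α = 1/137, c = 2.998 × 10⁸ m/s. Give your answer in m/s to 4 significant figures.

1.969 × 10⁶ m/s

v_n = Zαc/n = 9 × 0.007299 × 2.998 × 10⁸ / 10
    = 1.969 × 10⁶ m/s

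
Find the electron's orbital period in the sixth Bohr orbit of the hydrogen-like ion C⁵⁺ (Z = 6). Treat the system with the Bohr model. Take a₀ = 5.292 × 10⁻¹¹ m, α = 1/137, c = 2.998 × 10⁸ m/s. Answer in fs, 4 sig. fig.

0.9117 fs

r = n²a₀/Z = 6²·5.292 × 10⁻¹¹/6 = 3.175 × 10⁻¹⁰ m
v = Zαc/n = 6·0.007299·2.998 × 10⁸/6 = 2.188 × 10⁶ m/s
T = 2πr/v = 9.117 × 10⁻¹⁶ s = 0.9117 fs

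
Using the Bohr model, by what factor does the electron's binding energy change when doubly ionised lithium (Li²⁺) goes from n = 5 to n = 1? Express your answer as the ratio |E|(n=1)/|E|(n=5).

25

|E| ∝ Z^2 · n^-2; with Z fixed, |E| ∝ n^-2.
|E|(n=1)/|E|(n=5) = (1/5)^-2 = 25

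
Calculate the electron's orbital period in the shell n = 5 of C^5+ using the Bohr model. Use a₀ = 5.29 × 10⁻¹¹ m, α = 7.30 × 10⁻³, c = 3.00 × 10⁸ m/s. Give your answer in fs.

r = n²a₀/Z = 5²·5.29 × 10⁻¹¹/6 = 2.20 × 10⁻¹⁰ m
v = Zαc/n = 6·0.00730·3.00 × 10⁸/5 = 2.63 × 10⁶ m/s
T = 2πr/v = 5.27 × 10⁻¹⁶ s = 0.527 fs

0.527 fs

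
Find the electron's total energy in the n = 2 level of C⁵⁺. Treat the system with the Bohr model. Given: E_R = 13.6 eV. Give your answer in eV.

E_n = −E_R·Z²/n² = −13.6 × 6²/2² = -122 eV

-122 eV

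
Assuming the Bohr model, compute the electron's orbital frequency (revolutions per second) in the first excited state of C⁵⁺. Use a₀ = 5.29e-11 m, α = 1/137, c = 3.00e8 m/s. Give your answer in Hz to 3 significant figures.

r = n²a₀/Z = 3.53e-11 m, v = Zαc/n = 6.57e6 m/s
f = v/(2πr) = 2.96e16 Hz

2.96e16 Hz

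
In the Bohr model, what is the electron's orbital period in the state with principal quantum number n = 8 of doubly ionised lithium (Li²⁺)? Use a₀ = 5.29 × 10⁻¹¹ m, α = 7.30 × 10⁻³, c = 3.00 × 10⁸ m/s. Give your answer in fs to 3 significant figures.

8.63 fs

r = n²a₀/Z = 8²·5.29 × 10⁻¹¹/3 = 1.13 × 10⁻⁹ m
v = Zαc/n = 3·0.00730·3.00 × 10⁸/8 = 8.21 × 10⁵ m/s
T = 2πr/v = 8.63 × 10⁻¹⁵ s = 8.63 fs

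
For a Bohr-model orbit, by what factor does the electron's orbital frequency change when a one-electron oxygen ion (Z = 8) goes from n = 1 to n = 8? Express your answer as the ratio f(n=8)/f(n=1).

f ∝ Z^2 · n^-3; with Z fixed, f ∝ n^-3.
f(n=8)/f(n=1) = (8/1)^-3 = 1/512

1/512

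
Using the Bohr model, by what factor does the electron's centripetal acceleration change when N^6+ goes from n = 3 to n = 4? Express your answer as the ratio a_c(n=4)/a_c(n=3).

81/256

a_c ∝ Z^3 · n^-4; with Z fixed, a_c ∝ n^-4.
a_c(n=4)/a_c(n=3) = (4/3)^-4 = 81/256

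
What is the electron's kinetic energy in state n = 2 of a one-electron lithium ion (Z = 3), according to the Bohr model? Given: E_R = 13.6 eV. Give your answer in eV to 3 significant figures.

30.6 eV

For a Coulomb orbit the virial theorem gives K = −E_n.
E_n = −E_R·Z²/n², so K = E_R·Z²/n² = 13.6 × 3²/2² = 30.6 eV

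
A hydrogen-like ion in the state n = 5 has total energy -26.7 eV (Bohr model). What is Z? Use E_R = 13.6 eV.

7

E_n = −E_R Z²/n² ⇒ Z² = −E_n n²/E_R = 26.7 × 5² / 13.6 ≈ 49.08
Z = 7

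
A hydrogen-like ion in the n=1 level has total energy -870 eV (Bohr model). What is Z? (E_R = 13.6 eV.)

E_n = −E_R Z²/n² ⇒ Z² = −E_n n²/E_R = 870 × 1² / 13.6 ≈ 63.97
Z = 8

8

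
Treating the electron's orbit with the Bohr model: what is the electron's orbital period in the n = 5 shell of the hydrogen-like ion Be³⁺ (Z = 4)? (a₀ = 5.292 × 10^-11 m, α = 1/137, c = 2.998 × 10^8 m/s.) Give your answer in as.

r = n²a₀/Z = 5²·5.292 × 10^-11/4 = 3.308 × 10^-10 m
v = Zαc/n = 4·0.007299·2.998 × 10^8/5 = 1.751 × 10^6 m/s
T = 2πr/v = 1.187 × 10^-15 s = 1187 as

1187 as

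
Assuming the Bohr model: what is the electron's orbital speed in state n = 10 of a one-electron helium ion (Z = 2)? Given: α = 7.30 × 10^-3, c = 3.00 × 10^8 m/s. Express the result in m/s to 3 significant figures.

4.38 × 10^5 m/s

v_n = Zαc/n = 2 × 0.00730 × 3.00 × 10^8 / 10
    = 4.38 × 10^5 m/s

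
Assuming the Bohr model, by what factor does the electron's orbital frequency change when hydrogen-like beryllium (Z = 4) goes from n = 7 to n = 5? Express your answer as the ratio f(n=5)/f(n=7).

f ∝ Z^2 · n^-3; with Z fixed, f ∝ n^-3.
f(n=5)/f(n=7) = (5/7)^-3 = 343/125

343/125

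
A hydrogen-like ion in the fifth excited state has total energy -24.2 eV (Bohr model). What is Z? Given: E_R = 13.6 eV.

E_n = −E_R Z²/n² ⇒ Z² = −E_n n²/E_R = 24.2 × 6² / 13.6 ≈ 64.06
Z = 8

8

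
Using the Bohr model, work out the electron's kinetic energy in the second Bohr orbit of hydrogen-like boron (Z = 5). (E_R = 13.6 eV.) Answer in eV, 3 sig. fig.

85.0 eV

For a Coulomb orbit the virial theorem gives K = −E_n.
E_n = −E_R·Z²/n², so K = E_R·Z²/n² = 13.6 × 5²/2² = 85.0 eV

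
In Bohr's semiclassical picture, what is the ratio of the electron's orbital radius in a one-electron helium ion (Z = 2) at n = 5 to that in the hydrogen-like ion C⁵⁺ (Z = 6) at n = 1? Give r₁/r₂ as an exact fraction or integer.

75

r ∝ Z^-1 · n^2
r₁/r₂ = (2/6)^-1 · (5/1)^2 = 75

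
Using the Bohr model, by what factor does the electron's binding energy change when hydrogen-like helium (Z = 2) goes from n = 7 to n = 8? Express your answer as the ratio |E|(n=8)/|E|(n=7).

49/64

|E| ∝ Z^2 · n^-2; with Z fixed, |E| ∝ n^-2.
|E|(n=8)/|E|(n=7) = (8/7)^-2 = 49/64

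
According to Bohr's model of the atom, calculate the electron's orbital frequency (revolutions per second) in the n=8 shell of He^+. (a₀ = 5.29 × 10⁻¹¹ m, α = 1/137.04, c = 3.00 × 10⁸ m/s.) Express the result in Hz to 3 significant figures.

r = n²a₀/Z = 1.69 × 10⁻⁹ m, v = Zαc/n = 5.47 × 10⁵ m/s
f = v/(2πr) = 5.15 × 10¹³ Hz

5.15 × 10¹³ Hz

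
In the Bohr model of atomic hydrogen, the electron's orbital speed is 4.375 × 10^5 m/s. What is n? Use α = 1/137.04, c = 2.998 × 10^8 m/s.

v_n = Zαc/n ⇒ n = Zαc/v = 1 × 0.007297 × 2.998 × 10^8 / 4.375 × 10^5 ≈ 5.00
n = 5

5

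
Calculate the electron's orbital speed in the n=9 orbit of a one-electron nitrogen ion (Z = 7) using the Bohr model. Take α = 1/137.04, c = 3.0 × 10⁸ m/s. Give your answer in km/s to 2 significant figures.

1700 km/s

v_n = Zαc/n = 7 × 0.0073 × 3.0 × 10⁸ / 9
    = 1700 km/s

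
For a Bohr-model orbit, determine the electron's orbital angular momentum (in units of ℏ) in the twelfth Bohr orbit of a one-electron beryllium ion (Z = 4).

12

L_n = nℏ, so L/ℏ = n = 12.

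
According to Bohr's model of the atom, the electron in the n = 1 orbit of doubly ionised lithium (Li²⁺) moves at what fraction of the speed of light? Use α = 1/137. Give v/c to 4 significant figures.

v_n = Zαc/n, so v/c = Zα/n = 3 × 0.007299 / 1 = 0.02190

0.02190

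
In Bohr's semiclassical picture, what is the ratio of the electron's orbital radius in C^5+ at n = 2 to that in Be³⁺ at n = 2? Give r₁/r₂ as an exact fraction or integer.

2/3

r ∝ Z^-1 · n^2
r₁/r₂ = (6/4)^-1 · (2/2)^2 = 2/3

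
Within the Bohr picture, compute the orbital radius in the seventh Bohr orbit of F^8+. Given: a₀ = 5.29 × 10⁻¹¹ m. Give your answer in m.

2.88 × 10⁻¹⁰ m

r_n = n²a₀/Z = 7² × 5.29 × 10⁻¹¹ / 9
    = 49 × 5.29 × 10⁻¹¹ / 9 = 2.88 × 10⁻¹⁰ m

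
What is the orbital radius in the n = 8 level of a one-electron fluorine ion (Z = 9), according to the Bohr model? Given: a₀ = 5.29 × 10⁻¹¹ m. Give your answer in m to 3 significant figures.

3.76 × 10⁻¹⁰ m

r_n = n²a₀/Z = 8² × 5.29 × 10⁻¹¹ / 9
    = 64 × 5.29 × 10⁻¹¹ / 9 = 3.76 × 10⁻¹⁰ m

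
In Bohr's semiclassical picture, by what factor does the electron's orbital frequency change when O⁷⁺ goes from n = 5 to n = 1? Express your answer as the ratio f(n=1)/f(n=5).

f ∝ Z^2 · n^-3; with Z fixed, f ∝ n^-3.
f(n=1)/f(n=5) = (1/5)^-3 = 125

125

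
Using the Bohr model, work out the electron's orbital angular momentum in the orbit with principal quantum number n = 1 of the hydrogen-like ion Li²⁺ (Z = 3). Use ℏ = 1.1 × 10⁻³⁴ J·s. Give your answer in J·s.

L_n = nℏ = 1 × 1.1 × 10⁻³⁴ = 1.1 × 10⁻³⁴ J·s

1.1 × 10⁻³⁴ J·s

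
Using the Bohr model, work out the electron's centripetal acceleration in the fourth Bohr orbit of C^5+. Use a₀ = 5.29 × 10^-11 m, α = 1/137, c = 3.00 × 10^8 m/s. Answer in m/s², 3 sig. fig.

r = n²a₀/Z = 1.41 × 10^-10 m, v = Zαc/n = 3.28 × 10^6 m/s
a = v²/r = (3.28 × 10^6)² / 1.41 × 10^-10 = 7.65 × 10^22 m/s²

7.65 × 10^22 m/s²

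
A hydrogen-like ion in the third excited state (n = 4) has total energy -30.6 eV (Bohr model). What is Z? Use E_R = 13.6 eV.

6

E_n = −E_R Z²/n² ⇒ Z² = −E_n n²/E_R = 30.6 × 4² / 13.6 ≈ 36.00
Z = 6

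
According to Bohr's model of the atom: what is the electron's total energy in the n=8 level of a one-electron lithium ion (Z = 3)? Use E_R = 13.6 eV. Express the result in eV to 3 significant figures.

-1.91 eV

E_n = −E_R·Z²/n² = −13.6 × 3²/8² = -1.91 eV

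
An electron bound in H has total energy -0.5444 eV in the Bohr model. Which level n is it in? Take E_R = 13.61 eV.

5

E_n = −E_R Z²/n² ⇒ n² = E_R Z²/(−E_n) = 13.61 × 1² / 0.5444 ≈ 25.00
n = 5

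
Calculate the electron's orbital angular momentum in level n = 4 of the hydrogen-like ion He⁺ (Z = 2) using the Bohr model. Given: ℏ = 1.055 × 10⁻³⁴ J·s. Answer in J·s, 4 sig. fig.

L_n = nℏ = 4 × 1.055 × 10⁻³⁴ = 4.220 × 10⁻³⁴ J·s

4.220 × 10⁻³⁴ J·s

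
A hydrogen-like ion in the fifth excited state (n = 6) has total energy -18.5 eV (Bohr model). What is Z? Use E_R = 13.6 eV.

E_n = −E_R Z²/n² ⇒ Z² = −E_n n²/E_R = 18.5 × 6² / 13.6 ≈ 48.97
Z = 7

7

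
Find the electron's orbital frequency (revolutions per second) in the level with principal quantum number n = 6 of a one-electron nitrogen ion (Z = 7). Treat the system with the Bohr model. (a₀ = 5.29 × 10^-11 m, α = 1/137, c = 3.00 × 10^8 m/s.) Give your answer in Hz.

r = n²a₀/Z = 2.72 × 10^-10 m, v = Zαc/n = 2.55 × 10^6 m/s
f = v/(2πr) = 1.49 × 10^15 Hz

1.49 × 10^15 Hz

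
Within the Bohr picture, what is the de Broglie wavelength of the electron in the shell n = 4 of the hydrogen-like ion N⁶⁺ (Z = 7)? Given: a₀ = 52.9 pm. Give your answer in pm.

190 pm

The Bohr quantisation condition is nλ = 2πr_n.
r_n = n²a₀/Z = 121 pm
λ = 2πr_n/n = 2π·121/4 = 190 pm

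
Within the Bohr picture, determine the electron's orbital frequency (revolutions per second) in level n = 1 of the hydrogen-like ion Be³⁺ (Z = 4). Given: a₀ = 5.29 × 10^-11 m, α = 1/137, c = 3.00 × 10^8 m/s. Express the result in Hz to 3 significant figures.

r = n²a₀/Z = 1.32 × 10^-11 m, v = Zαc/n = 8.76 × 10^6 m/s
f = v/(2πr) = 1.05 × 10^17 Hz

1.05 × 10^17 Hz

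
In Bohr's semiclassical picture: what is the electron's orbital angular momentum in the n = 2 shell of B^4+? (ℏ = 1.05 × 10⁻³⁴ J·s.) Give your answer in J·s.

2.10 × 10⁻³⁴ J·s

L_n = nℏ = 2 × 1.05 × 10⁻³⁴ = 2.10 × 10⁻³⁴ J·s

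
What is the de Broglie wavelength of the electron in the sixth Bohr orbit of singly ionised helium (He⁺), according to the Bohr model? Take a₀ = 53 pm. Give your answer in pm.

The Bohr quantisation condition is nλ = 2πr_n.
r_n = n²a₀/Z = 950 pm
λ = 2πr_n/n = 2π·950/6 = 1000 pm

1000 pm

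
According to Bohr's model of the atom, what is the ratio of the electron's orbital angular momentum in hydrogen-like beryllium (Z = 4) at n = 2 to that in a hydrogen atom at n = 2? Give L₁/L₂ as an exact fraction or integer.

1

L = nℏ is independent of Z.
L₁/L₂ = n₁/n₂ = 2/2 = 1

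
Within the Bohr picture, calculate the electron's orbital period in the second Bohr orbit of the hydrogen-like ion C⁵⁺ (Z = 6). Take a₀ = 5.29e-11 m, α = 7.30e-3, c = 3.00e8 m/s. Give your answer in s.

3.37e-17 s

r = n²a₀/Z = 2²·5.29e-11/6 = 3.53e-11 m
v = Zαc/n = 6·0.00730·3.00e8/2 = 6.57e6 m/s
T = 2πr/v = 3.37e-17 s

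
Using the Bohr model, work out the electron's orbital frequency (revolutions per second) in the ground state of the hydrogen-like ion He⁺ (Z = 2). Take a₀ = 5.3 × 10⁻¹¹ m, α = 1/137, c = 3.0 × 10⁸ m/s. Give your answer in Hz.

2.6 × 10¹⁶ Hz

r = n²a₀/Z = 2.6 × 10⁻¹¹ m, v = Zαc/n = 4.4 × 10⁶ m/s
f = v/(2πr) = 2.6 × 10¹⁶ Hz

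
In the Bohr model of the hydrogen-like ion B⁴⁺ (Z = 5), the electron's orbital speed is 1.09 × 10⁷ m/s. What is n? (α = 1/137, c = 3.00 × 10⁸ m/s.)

1

v_n = Zαc/n ⇒ n = Zαc/v = 5 × 0.00730 × 3.00 × 10⁸ / 1.09 × 10⁷ ≈ 1.00
n = 1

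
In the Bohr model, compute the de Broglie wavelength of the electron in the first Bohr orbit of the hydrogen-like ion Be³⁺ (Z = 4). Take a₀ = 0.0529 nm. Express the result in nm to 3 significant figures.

The Bohr quantisation condition is nλ = 2πr_n.
r_n = n²a₀/Z = 0.0132 nm
λ = 2πr_n/n = 2π·0.0132/1 = 0.0831 nm

0.0831 nm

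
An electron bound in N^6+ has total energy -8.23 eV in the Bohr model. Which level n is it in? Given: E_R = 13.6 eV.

9

E_n = −E_R Z²/n² ⇒ n² = E_R Z²/(−E_n) = 13.6 × 7² / 8.23 ≈ 80.97
n = 9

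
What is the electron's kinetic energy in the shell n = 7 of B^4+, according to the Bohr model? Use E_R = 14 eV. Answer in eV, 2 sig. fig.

For a Coulomb orbit the virial theorem gives K = −E_n.
E_n = −E_R·Z²/n², so K = E_R·Z²/n² = 14 × 5²/7² = 7.1 eV

7.1 eV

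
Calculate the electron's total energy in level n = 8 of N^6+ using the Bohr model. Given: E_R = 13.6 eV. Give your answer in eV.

E_n = −E_R·Z²/n² = −13.6 × 7²/8² = -10.4 eV

-10.4 eV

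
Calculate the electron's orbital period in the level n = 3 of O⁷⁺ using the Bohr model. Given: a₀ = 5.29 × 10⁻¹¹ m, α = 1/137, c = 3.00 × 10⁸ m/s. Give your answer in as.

64.0 as

r = n²a₀/Z = 3²·5.29 × 10⁻¹¹/8 = 5.95 × 10⁻¹¹ m
v = Zαc/n = 8·0.00730·3.00 × 10⁸/3 = 5.84 × 10⁶ m/s
T = 2πr/v = 6.40 × 10⁻¹⁷ s = 64.0 as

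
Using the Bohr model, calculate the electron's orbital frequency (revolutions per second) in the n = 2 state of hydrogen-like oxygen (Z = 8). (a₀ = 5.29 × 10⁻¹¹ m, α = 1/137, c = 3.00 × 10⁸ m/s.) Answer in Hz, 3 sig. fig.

r = n²a₀/Z = 2.65 × 10⁻¹¹ m, v = Zαc/n = 8.76 × 10⁶ m/s
f = v/(2πr) = 5.27 × 10¹⁶ Hz

5.27 × 10¹⁶ Hz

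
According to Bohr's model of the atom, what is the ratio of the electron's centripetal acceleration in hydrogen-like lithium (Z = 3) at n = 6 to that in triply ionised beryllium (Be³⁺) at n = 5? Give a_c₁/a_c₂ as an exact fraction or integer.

a_c ∝ Z^3 · n^-4
a_c₁/a_c₂ = (3/4)^3 · (6/5)^-4 = 625/3072

625/3072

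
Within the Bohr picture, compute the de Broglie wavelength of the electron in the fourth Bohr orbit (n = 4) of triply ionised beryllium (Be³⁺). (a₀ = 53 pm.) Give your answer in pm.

The Bohr quantisation condition is nλ = 2πr_n.
r_n = n²a₀/Z = 210 pm
λ = 2πr_n/n = 2π·210/4 = 330 pm

330 pm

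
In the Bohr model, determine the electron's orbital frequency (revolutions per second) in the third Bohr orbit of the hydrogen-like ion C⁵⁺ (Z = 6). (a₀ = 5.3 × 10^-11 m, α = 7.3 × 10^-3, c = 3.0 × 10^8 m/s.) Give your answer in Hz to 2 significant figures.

8.8 × 10^15 Hz

r = n²a₀/Z = 8.0 × 10^-11 m, v = Zαc/n = 4.4 × 10^6 m/s
f = v/(2πr) = 8.8 × 10^15 Hz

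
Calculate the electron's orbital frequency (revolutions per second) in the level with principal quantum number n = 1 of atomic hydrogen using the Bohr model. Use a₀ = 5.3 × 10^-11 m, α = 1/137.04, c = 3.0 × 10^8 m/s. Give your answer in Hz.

6.6 × 10^15 Hz

r = n²a₀/Z = 5.3 × 10^-11 m, v = Zαc/n = 2.2 × 10^6 m/s
f = v/(2πr) = 6.6 × 10^15 Hz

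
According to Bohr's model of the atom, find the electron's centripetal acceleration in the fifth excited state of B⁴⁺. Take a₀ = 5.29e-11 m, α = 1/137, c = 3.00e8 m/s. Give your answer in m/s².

r = n²a₀/Z = 3.81e-10 m, v = Zαc/n = 1.82e6 m/s
a = v²/r = (1.82e6)² / 3.81e-10 = 8.74e21 m/s²

8.74e21 m/s²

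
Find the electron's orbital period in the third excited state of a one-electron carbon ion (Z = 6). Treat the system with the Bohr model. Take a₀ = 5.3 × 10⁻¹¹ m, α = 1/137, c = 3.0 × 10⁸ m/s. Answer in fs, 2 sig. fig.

r = n²a₀/Z = 4²·5.3 × 10⁻¹¹/6 = 1.4 × 10⁻¹⁰ m
v = Zαc/n = 6·0.0073·3.0 × 10⁸/4 = 3.3 × 10⁶ m/s
T = 2πr/v = 2.7 × 10⁻¹⁶ s = 0.27 fs

0.27 fs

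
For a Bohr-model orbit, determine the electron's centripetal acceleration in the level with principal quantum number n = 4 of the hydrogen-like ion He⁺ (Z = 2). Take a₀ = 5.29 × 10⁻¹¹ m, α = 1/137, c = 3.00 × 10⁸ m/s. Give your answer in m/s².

r = n²a₀/Z = 4.23 × 10⁻¹⁰ m, v = Zαc/n = 1.09 × 10⁶ m/s
a = v²/r = (1.09 × 10⁶)² / 4.23 × 10⁻¹⁰ = 2.83 × 10²¹ m/s²

2.83 × 10²¹ m/s²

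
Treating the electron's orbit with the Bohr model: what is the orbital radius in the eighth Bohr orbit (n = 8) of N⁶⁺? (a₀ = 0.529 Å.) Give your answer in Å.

r_n = n²a₀/Z = 8² × 0.529 / 7
    = 64 × 0.529 / 7 = 4.84 Å

4.84 Å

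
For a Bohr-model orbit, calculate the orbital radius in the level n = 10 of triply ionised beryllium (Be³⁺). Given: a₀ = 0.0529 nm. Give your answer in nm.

r_n = n²a₀/Z = 10² × 0.0529 / 4
    = 100 × 0.0529 / 4 = 1.32 nm

1.32 nm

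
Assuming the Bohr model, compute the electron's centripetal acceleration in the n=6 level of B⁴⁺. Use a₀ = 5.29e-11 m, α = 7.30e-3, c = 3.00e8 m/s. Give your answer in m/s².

r = n²a₀/Z = 3.81e-10 m, v = Zαc/n = 1.82e6 m/s
a = v²/r = (1.82e6)² / 3.81e-10 = 8.74e21 m/s²

8.74e21 m/s²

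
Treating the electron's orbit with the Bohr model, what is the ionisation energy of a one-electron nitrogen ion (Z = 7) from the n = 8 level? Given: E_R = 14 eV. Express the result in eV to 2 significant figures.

11 eV

E_n = −E_R·Z²/n² = −14 × 7²/8² eV = -11 eV
Ionisation energy = −E_n = 11 eV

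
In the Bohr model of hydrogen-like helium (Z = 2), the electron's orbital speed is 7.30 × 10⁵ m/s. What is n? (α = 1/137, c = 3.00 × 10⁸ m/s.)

v_n = Zαc/n ⇒ n = Zαc/v = 2 × 0.00730 × 3.00 × 10⁸ / 7.30 × 10⁵ ≈ 6.00
n = 6

6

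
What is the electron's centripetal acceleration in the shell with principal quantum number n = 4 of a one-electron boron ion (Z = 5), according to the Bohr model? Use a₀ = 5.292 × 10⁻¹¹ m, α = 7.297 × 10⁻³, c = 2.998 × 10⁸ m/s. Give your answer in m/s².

r = n²a₀/Z = 1.693 × 10⁻¹⁰ m, v = Zαc/n = 2.735 × 10⁶ m/s
a = v²/r = (2.735 × 10⁶)² / 1.693 × 10⁻¹⁰ = 4.416 × 10²² m/s²

4.416 × 10²² m/s²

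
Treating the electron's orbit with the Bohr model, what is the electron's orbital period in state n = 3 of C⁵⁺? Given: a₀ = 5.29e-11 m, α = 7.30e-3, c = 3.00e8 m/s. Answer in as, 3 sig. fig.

114 as

r = n²a₀/Z = 3²·5.29e-11/6 = 7.94e-11 m
v = Zαc/n = 6·0.00730·3.00e8/3 = 4.38e6 m/s
T = 2πr/v = 1.14e-16 s = 114 as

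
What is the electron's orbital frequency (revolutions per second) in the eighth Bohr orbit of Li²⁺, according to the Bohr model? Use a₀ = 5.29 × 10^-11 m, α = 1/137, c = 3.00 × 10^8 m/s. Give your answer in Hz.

r = n²a₀/Z = 1.13 × 10^-9 m, v = Zαc/n = 8.21 × 10^5 m/s
f = v/(2πr) = 1.16 × 10^14 Hz

1.16 × 10^14 Hz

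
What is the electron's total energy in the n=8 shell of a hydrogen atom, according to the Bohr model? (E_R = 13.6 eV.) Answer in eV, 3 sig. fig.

E_n = −E_R·Z²/n² = −13.6 × 1²/8² = -0.212 eV

-0.212 eV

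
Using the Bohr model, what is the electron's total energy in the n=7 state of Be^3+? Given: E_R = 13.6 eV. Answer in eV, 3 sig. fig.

E_n = −E_R·Z²/n² = −13.6 × 4²/7² = -4.44 eV

-4.44 eV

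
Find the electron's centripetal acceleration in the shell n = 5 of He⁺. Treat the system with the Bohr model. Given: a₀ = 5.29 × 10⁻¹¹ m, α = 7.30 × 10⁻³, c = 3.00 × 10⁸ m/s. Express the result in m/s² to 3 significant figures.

r = n²a₀/Z = 6.61 × 10⁻¹⁰ m, v = Zαc/n = 8.76 × 10⁵ m/s
a = v²/r = (8.76 × 10⁵)² / 6.61 × 10⁻¹⁰ = 1.16 × 10²¹ m/s²

1.16 × 10²¹ m/s²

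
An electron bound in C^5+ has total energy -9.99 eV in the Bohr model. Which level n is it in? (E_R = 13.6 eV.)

7

E_n = −E_R Z²/n² ⇒ n² = E_R Z²/(−E_n) = 13.6 × 6² / 9.99 ≈ 49.01
n = 7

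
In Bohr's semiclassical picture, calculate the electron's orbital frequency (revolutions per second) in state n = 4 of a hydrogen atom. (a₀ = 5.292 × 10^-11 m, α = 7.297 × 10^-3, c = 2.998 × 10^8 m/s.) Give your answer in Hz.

1.028 × 10^14 Hz

r = n²a₀/Z = 8.467 × 10^-10 m, v = Zαc/n = 5.469 × 10^5 m/s
f = v/(2πr) = 1.028 × 10^14 Hz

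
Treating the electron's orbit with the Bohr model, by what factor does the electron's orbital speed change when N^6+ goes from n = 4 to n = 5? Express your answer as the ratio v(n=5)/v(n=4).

v ∝ Z^1 · n^-1; with Z fixed, v ∝ n^-1.
v(n=5)/v(n=4) = (5/4)^-1 = 4/5

4/5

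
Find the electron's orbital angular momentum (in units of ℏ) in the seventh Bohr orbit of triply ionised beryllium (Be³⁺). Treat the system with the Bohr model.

7

L_n = nℏ, so L/ℏ = n = 7.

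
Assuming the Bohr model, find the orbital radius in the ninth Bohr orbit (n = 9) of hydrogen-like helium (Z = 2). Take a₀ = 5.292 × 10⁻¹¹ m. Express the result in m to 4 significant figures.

2.143 × 10⁻⁹ m

r_n = n²a₀/Z = 9² × 5.292 × 10⁻¹¹ / 2
    = 81 × 5.292 × 10⁻¹¹ / 2 = 2.143 × 10⁻⁹ m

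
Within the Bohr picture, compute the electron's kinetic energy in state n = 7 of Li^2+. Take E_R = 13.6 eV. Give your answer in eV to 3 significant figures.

2.50 eV

For a Coulomb orbit the virial theorem gives K = −E_n.
E_n = −E_R·Z²/n², so K = E_R·Z²/n² = 13.6 × 3²/7² = 2.50 eV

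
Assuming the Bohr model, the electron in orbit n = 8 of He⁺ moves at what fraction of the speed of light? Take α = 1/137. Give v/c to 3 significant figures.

v_n = Zαc/n, so v/c = Zα/n = 2 × 0.00730 / 8 = 0.00182

0.00182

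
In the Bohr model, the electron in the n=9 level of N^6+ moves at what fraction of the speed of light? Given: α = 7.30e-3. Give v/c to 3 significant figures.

0.00568

v_n = Zαc/n, so v/c = Zα/n = 7 × 0.00730 / 9 = 0.00568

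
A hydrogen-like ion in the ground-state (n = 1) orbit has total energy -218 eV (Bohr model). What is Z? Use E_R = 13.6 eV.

E_n = −E_R Z²/n² ⇒ Z² = −E_n n²/E_R = 218 × 1² / 13.6 ≈ 16.03
Z = 4

4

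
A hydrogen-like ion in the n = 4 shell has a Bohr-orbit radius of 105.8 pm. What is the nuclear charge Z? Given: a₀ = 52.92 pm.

r_n = n²a₀/Z ⇒ Z = n²a₀/r = 4² × 52.92 / 105.8 ≈ 8.00
Z = 8

8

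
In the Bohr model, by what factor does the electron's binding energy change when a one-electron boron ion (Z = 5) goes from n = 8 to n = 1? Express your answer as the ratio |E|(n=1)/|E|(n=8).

64

|E| ∝ Z^2 · n^-2; with Z fixed, |E| ∝ n^-2.
|E|(n=1)/|E|(n=8) = (1/8)^-2 = 64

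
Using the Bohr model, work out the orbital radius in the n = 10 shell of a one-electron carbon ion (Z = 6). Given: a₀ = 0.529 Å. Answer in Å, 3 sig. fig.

r_n = n²a₀/Z = 10² × 0.529 / 6
    = 100 × 0.529 / 6 = 8.82 Å

8.82 Å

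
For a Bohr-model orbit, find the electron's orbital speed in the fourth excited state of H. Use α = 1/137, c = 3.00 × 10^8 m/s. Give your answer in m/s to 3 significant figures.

4.38 × 10^5 m/s

v_n = Zαc/n = 1 × 0.00730 × 3.00 × 10^8 / 5
    = 4.38 × 10^5 m/s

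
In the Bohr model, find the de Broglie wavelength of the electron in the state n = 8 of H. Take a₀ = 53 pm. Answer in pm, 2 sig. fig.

The Bohr quantisation condition is nλ = 2πr_n.
r_n = n²a₀/Z = 3400 pm
λ = 2πr_n/n = 2π·3400/8 = 2700 pm

2700 pm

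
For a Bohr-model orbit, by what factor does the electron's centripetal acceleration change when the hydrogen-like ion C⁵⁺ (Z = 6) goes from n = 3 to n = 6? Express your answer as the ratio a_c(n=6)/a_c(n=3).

a_c ∝ Z^3 · n^-4; with Z fixed, a_c ∝ n^-4.
a_c(n=6)/a_c(n=3) = (6/3)^-4 = 1/16

1/16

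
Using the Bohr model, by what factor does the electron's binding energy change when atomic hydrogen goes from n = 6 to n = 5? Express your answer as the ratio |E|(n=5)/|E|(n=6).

|E| ∝ Z^2 · n^-2; with Z fixed, |E| ∝ n^-2.
|E|(n=5)/|E|(n=6) = (5/6)^-2 = 36/25

36/25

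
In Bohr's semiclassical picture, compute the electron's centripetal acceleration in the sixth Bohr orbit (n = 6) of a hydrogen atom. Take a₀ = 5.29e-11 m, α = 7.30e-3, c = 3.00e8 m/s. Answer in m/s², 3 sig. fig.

r = n²a₀/Z = 1.90e-9 m, v = Zαc/n = 3.65e5 m/s
a = v²/r = (3.65e5)² / 1.90e-9 = 7.00e19 m/s²

7.00e19 m/s²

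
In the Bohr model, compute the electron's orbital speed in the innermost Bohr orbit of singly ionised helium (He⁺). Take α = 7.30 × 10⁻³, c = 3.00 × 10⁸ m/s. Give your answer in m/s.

v_n = Zαc/n = 2 × 0.00730 × 3.00 × 10⁸ / 1
    = 4.38 × 10⁶ m/s

4.38 × 10⁶ m/s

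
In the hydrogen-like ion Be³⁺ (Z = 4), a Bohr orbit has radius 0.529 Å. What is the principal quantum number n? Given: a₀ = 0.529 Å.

r_n = n²a₀/Z ⇒ n² = rZ/a₀ = 0.529 × 4 / 0.529 ≈ 4.00
n = 2

2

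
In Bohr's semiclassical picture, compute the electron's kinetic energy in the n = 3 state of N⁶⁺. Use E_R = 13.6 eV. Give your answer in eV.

For a Coulomb orbit the virial theorem gives K = −E_n.
E_n = −E_R·Z²/n², so K = E_R·Z²/n² = 13.6 × 7²/3² = 74.0 eV

74.0 eV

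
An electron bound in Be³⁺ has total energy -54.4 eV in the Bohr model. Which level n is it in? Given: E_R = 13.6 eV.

2

E_n = −E_R Z²/n² ⇒ n² = E_R Z²/(−E_n) = 13.6 × 4² / 54.4 ≈ 4.00
n = 2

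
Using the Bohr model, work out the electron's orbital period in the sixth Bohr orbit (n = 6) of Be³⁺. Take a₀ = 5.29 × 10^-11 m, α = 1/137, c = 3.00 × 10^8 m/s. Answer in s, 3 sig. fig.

2.05 × 10^-15 s

r = n²a₀/Z = 6²·5.29 × 10^-11/4 = 4.76 × 10^-10 m
v = Zαc/n = 4·0.00730·3.00 × 10^8/6 = 1.46 × 10^6 m/s
T = 2πr/v = 2.05 × 10^-15 s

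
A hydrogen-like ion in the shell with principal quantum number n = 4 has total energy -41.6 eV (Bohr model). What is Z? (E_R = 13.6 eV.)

E_n = −E_R Z²/n² ⇒ Z² = −E_n n²/E_R = 41.6 × 4² / 13.6 ≈ 48.94
Z = 7

7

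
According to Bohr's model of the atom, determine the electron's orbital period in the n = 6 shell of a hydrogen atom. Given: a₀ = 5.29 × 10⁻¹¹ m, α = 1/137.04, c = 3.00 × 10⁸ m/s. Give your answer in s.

r = n²a₀/Z = 6²·5.29 × 10⁻¹¹/1 = 1.90 × 10⁻⁹ m
v = Zαc/n = 1·0.00730·3.00 × 10⁸/6 = 3.65 × 10⁵ m/s
T = 2πr/v = 3.28 × 10⁻¹⁴ s

3.28 × 10⁻¹⁴ s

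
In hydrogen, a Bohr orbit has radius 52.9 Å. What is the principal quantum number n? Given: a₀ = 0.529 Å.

10

r_n = n²a₀/Z ⇒ n² = rZ/a₀ = 52.9 × 1 / 0.529 ≈ 100.00
n = 10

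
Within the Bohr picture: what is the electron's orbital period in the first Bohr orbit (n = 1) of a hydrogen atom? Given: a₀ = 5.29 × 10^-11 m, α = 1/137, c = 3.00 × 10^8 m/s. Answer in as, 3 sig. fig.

152 as

r = n²a₀/Z = 1²·5.29 × 10^-11/1 = 5.29 × 10^-11 m
v = Zαc/n = 1·0.00730·3.00 × 10^8/1 = 2.19 × 10^6 m/s
T = 2πr/v = 1.52 × 10^-16 s = 152 as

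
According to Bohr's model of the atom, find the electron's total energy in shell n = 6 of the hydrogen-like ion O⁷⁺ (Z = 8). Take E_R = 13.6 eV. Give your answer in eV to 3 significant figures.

E_n = −E_R·Z²/n² = −13.6 × 8²/6² = -24.2 eV

-24.2 eV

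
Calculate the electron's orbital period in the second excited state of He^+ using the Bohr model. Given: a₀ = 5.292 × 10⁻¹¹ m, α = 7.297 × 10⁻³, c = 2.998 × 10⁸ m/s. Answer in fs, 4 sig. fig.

1.026 fs

r = n²a₀/Z = 3²·5.292 × 10⁻¹¹/2 = 2.381 × 10⁻¹⁰ m
v = Zαc/n = 2·0.007297·2.998 × 10⁸/3 = 1.458 × 10⁶ m/s
T = 2πr/v = 1.026 × 10⁻¹⁵ s = 1.026 fs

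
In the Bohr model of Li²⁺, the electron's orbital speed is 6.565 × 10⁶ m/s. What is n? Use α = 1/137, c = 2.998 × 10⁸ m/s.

1

v_n = Zαc/n ⇒ n = Zαc/v = 3 × 0.007299 × 2.998 × 10⁸ / 6.565 × 10⁶ ≈ 1.00
n = 1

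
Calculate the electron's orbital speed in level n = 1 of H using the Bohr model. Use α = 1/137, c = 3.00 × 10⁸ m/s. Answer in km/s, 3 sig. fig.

v_n = Zαc/n = 1 × 0.00730 × 3.00 × 10⁸ / 1
    = 2190 km/s

2190 km/s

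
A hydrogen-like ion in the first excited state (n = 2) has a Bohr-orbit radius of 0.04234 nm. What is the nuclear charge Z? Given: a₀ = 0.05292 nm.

r_n = n²a₀/Z ⇒ Z = n²a₀/r = 2² × 0.05292 / 0.04234 ≈ 5.00
Z = 5

5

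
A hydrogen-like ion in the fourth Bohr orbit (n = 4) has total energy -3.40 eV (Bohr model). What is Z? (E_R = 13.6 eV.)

E_n = −E_R Z²/n² ⇒ Z² = −E_n n²/E_R = 3.40 × 4² / 13.6 ≈ 4.00
Z = 2

2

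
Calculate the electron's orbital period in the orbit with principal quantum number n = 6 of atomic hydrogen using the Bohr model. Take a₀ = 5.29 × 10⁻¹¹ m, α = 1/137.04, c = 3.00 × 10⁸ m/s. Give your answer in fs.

r = n²a₀/Z = 6²·5.29 × 10⁻¹¹/1 = 1.90 × 10⁻⁹ m
v = Zαc/n = 1·0.00730·3.00 × 10⁸/6 = 3.65 × 10⁵ m/s
T = 2πr/v = 3.28 × 10⁻¹⁴ s = 32.8 fs

32.8 fs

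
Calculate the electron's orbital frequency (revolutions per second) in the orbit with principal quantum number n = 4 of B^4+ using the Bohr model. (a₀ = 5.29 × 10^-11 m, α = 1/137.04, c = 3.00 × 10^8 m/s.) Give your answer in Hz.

r = n²a₀/Z = 1.69 × 10^-10 m, v = Zαc/n = 2.74 × 10^6 m/s
f = v/(2πr) = 2.57 × 10^15 Hz

2.57 × 10^15 Hz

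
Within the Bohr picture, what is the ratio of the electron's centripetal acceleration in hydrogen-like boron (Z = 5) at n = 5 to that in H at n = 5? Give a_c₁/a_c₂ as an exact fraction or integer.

a_c ∝ Z^3 · n^-4
a_c₁/a_c₂ = (5/1)^3 · (5/5)^-4 = 125

125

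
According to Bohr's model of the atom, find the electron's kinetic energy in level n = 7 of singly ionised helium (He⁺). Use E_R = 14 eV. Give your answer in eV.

1.1 eV

For a Coulomb orbit the virial theorem gives K = −E_n.
E_n = −E_R·Z²/n², so K = E_R·Z²/n² = 14 × 2²/7² = 1.1 eV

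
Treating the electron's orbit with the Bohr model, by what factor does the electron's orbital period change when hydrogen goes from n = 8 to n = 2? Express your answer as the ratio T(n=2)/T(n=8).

1/64

T ∝ Z^-2 · n^3; with Z fixed, T ∝ n^3.
T(n=2)/T(n=8) = (2/8)^3 = 1/64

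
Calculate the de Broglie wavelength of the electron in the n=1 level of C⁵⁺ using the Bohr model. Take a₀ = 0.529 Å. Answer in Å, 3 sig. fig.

0.554 Å

The Bohr quantisation condition is nλ = 2πr_n.
r_n = n²a₀/Z = 0.0882 Å
λ = 2πr_n/n = 2π·0.0882/1 = 0.554 Å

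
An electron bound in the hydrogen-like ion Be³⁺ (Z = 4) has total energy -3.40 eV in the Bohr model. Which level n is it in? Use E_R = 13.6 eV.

E_n = −E_R Z²/n² ⇒ n² = E_R Z²/(−E_n) = 13.6 × 4² / 3.40 ≈ 64.00
n = 8

8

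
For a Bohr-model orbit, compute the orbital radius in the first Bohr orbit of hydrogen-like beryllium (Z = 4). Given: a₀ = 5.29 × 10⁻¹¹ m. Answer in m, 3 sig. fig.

1.32 × 10⁻¹¹ m

r_n = n²a₀/Z = 1² × 5.29 × 10⁻¹¹ / 4
    = 1 × 5.29 × 10⁻¹¹ / 4 = 1.32 × 10⁻¹¹ m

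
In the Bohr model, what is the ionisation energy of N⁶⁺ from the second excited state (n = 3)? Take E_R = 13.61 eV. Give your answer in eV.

74.10 eV

E_n = −E_R·Z²/n² = −13.61 × 7²/3² eV = -74.10 eV
Ionisation energy = −E_n = 74.10 eV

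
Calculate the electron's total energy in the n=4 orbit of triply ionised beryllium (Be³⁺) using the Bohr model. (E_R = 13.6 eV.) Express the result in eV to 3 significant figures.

-13.6 eV

E_n = −E_R·Z²/n² = −13.6 × 4²/4² = -13.6 eV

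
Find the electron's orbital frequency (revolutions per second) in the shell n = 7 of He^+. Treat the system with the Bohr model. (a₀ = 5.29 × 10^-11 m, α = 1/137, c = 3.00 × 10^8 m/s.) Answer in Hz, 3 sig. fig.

7.68 × 10^13 Hz

r = n²a₀/Z = 1.30 × 10^-9 m, v = Zαc/n = 6.26 × 10^5 m/s
f = v/(2πr) = 7.68 × 10^13 Hz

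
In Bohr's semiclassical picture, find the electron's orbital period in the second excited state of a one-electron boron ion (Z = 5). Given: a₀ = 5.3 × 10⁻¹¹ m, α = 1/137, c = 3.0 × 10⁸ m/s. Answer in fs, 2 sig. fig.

r = n²a₀/Z = 3²·5.3 × 10⁻¹¹/5 = 9.5 × 10⁻¹¹ m
v = Zαc/n = 5·0.0073·3.0 × 10⁸/3 = 3.6 × 10⁶ m/s
T = 2πr/v = 1.6 × 10⁻¹⁶ s = 0.16 fs

0.16 fs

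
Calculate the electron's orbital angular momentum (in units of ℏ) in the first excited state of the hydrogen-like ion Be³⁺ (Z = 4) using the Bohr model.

L_n = nℏ, so L/ℏ = n = 2.

2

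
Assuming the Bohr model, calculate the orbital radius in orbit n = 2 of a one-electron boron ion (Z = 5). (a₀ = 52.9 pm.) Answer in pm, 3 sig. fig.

42.3 pm

r_n = n²a₀/Z = 2² × 52.9 / 5
    = 4 × 52.9 / 5 = 42.3 pm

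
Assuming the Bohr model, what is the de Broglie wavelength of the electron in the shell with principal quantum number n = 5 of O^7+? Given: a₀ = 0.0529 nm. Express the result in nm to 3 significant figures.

The Bohr quantisation condition is nλ = 2πr_n.
r_n = n²a₀/Z = 0.165 nm
λ = 2πr_n/n = 2π·0.165/5 = 0.208 nm

0.208 nm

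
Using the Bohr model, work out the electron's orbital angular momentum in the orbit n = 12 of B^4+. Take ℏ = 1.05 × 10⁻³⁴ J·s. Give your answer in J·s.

1.26 × 10⁻³³ J·s

L_n = nℏ = 12 × 1.05 × 10⁻³⁴ = 1.26 × 10⁻³³ J·s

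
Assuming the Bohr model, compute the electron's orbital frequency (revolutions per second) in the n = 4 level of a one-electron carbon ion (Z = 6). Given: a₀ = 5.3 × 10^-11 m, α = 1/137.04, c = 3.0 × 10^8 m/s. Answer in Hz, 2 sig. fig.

r = n²a₀/Z = 1.4 × 10^-10 m, v = Zαc/n = 3.3 × 10^6 m/s
f = v/(2πr) = 3.7 × 10^15 Hz

3.7 × 10^15 Hz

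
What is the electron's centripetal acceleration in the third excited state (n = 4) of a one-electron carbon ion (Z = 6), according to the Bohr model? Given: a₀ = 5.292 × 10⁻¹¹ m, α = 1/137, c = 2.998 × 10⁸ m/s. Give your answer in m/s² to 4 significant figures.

r = n²a₀/Z = 1.411 × 10⁻¹⁰ m, v = Zαc/n = 3.282 × 10⁶ m/s
a = v²/r = (3.282 × 10⁶)² / 1.411 × 10⁻¹⁰ = 7.635 × 10²² m/s²

7.635 × 10²² m/s²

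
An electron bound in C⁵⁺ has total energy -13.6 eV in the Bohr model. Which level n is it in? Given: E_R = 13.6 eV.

6

E_n = −E_R Z²/n² ⇒ n² = E_R Z²/(−E_n) = 13.6 × 6² / 13.6 ≈ 36.00
n = 6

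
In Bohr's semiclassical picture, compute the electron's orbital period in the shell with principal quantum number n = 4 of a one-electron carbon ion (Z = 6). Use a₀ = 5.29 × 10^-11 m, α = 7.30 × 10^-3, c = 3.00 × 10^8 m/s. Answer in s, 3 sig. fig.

r = n²a₀/Z = 4²·5.29 × 10^-11/6 = 1.41 × 10^-10 m
v = Zαc/n = 6·0.00730·3.00 × 10^8/4 = 3.29 × 10^6 m/s
T = 2πr/v = 2.70 × 10^-16 s

2.70 × 10^-16 s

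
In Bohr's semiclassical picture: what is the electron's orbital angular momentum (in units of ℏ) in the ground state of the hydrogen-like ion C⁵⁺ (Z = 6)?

L_n = nℏ, so L/ℏ = n = 1.

1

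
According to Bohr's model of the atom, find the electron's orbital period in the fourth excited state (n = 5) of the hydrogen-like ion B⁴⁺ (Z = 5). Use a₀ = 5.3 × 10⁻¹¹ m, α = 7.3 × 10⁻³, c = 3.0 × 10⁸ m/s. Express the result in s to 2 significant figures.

r = n²a₀/Z = 5²·5.3 × 10⁻¹¹/5 = 2.6 × 10⁻¹⁰ m
v = Zαc/n = 5·0.0073·3.0 × 10⁸/5 = 2.2 × 10⁶ m/s
T = 2πr/v = 7.6 × 10⁻¹⁶ s

7.6 × 10⁻¹⁶ s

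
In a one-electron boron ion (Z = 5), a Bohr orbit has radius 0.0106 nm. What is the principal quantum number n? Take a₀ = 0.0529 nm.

1

r_n = n²a₀/Z ⇒ n² = rZ/a₀ = 0.0106 × 5 / 0.0529 ≈ 1.00
n = 1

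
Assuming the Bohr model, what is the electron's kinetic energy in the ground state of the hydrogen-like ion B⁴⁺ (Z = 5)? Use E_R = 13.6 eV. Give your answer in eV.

For a Coulomb orbit the virial theorem gives K = −E_n.
E_n = −E_R·Z²/n², so K = E_R·Z²/n² = 13.6 × 5²/1² = 340 eV

340 eV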